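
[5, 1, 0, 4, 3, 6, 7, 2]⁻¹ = [2, 1, 7, 4, 3, 0, 5, 6]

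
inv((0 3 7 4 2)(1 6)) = (0 2 4 7 3)(1 6)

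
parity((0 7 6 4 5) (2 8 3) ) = even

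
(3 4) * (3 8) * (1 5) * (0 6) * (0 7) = (0 6 7)(1 5)(3 4 8)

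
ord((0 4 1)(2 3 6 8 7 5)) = 6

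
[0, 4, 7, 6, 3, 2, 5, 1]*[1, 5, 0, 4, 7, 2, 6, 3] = [1, 7, 3, 6, 4, 0, 2, 5]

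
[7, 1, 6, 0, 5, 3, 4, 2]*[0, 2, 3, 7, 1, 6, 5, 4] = [4, 2, 5, 0, 6, 7, 1, 3]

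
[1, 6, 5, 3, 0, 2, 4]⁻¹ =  [4, 0, 5, 3, 6, 2, 1]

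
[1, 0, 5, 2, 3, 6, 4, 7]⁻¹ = [1, 0, 3, 4, 6, 2, 5, 7]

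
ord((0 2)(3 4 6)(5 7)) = 6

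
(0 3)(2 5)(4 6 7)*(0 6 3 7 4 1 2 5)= (0 7 1 2)(3 6 4)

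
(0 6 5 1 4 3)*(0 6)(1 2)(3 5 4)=(1 3 6 4 5 2)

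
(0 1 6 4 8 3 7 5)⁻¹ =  (0 5 7 3 8 4 6 1)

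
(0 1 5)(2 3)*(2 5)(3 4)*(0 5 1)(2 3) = (1 3)(2 4)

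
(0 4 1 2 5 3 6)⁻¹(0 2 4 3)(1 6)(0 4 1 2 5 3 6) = (0 2)(1 6 4 5)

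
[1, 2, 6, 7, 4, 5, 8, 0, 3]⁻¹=[7, 0, 1, 8, 4, 5, 2, 3, 6]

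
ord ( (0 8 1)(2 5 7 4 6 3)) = 6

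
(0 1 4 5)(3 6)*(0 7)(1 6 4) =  (0 6 3 4 5 7)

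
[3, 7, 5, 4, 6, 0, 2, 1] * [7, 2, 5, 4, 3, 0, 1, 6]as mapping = [0→4, 1→6, 2→0, 3→3, 4→1, 5→7, 6→5, 7→2]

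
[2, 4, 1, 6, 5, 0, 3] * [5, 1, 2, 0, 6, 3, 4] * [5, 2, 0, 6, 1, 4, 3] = [0, 3, 2, 1, 6, 4, 5]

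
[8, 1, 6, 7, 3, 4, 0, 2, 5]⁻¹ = [6, 1, 7, 4, 5, 8, 2, 3, 0]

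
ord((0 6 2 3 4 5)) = 6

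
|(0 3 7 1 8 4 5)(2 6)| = 14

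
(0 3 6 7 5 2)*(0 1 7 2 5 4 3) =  (1 7 4 3 6 2)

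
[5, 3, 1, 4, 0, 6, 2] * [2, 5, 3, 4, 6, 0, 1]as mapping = [0→0, 1→4, 2→5, 3→6, 4→2, 5→1, 6→3]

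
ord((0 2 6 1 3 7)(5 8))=6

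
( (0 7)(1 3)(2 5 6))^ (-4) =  (2 6 5)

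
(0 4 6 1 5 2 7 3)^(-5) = (0 1 7 4 5 3 6 2)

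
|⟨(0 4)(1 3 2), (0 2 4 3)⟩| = 120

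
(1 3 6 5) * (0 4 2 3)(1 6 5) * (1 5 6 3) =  (0 4 2 1)(3 6 5)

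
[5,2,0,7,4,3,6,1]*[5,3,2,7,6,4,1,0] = [4,2,5,0,6,7,1,3]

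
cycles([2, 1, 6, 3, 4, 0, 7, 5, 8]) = (0 2 6 7 5)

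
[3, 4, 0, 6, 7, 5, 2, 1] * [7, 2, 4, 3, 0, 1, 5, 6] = [3, 0, 7, 5, 6, 1, 4, 2]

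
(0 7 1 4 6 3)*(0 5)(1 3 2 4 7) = (0 1 7 3 5)(2 4 6)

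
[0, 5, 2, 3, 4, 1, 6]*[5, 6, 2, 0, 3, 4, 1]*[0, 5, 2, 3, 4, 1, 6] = [1, 4, 2, 0, 3, 6, 5] 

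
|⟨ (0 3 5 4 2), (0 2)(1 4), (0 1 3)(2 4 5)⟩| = 360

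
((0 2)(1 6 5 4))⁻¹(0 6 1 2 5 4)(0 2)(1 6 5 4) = (0 4 1 2 5 6)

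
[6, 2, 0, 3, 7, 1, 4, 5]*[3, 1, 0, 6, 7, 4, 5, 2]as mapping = [0→5, 1→0, 2→3, 3→6, 4→2, 5→1, 6→7, 7→4]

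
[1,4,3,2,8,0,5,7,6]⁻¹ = [5,0,3,2,1,6,8,7,4]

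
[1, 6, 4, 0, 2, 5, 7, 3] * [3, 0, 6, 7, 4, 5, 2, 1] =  [0, 2, 4, 3, 6, 5, 1, 7]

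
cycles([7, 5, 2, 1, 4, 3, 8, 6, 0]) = (0 7 6 8)(1 5 3)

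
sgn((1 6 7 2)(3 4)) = 1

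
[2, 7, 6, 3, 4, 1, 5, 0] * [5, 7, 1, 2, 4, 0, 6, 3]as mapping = [0→1, 1→3, 2→6, 3→2, 4→4, 5→7, 6→0, 7→5]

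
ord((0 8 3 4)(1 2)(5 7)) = 4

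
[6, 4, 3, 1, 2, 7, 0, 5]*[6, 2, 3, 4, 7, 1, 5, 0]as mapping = [0→5, 1→7, 2→4, 3→2, 4→3, 5→0, 6→6, 7→1]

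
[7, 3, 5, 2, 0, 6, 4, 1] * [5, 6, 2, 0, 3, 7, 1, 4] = [4, 0, 7, 2, 5, 1, 3, 6]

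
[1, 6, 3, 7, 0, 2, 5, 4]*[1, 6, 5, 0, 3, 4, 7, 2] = [6, 7, 0, 2, 1, 5, 4, 3]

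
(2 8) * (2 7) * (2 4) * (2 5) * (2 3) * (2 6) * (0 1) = (0 1)(2 8 7 4 5 3 6)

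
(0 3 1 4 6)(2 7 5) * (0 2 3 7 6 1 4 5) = (0 7)(1 5 3 4)(2 6)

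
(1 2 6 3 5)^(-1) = (1 5 3 6 2)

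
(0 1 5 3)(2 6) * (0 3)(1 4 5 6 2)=(0 4 5)(1 6)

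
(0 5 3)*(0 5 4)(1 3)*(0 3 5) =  (0 4 3)(1 5)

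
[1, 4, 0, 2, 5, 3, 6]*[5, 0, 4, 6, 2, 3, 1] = [0, 2, 5, 4, 3, 6, 1]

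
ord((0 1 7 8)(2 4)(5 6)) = 4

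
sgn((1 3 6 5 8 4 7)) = 1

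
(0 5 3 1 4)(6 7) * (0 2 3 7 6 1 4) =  (0 5 7 1)(2 3 4)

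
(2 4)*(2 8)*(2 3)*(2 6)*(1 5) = (1 5)(2 4 8 3 6)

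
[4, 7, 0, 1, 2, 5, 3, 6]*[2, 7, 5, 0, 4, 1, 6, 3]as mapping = [0→4, 1→3, 2→2, 3→7, 4→5, 5→1, 6→0, 7→6]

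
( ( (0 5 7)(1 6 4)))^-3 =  ()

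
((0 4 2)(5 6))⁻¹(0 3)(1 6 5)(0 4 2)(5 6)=(1 5 6)(3 4)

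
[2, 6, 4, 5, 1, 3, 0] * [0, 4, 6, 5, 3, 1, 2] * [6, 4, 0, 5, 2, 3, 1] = [1, 0, 5, 4, 2, 3, 6]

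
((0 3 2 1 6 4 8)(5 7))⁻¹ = (0 8 4 6 1 2 3)(5 7)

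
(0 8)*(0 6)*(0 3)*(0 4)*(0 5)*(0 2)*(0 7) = (0 8 6 3 4 5 2 7)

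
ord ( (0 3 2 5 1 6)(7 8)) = 6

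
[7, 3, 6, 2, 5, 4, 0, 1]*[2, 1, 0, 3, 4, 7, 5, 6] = [6, 3, 5, 0, 7, 4, 2, 1]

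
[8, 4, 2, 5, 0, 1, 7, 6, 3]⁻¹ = [4, 5, 2, 8, 1, 3, 7, 6, 0]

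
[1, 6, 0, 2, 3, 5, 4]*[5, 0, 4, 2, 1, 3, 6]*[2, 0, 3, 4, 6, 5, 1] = [2, 1, 5, 6, 3, 4, 0]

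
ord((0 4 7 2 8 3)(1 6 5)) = 6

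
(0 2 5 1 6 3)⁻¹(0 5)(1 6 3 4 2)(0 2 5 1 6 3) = (0 4 5 6 3)(1 2)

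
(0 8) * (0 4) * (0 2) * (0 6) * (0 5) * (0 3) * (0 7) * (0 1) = (0 8 4 2 6 5 3 7 1)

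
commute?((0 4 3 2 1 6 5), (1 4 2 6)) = no:(0 4 3 2 1 6 5) * (1 4 2 6) = (0 2 4 3 6 5), (1 4 2 6) * (0 4 3 2 1 6 5) = (0 4 1 3 2 5)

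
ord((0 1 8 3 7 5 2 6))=8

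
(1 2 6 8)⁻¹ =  (1 8 6 2)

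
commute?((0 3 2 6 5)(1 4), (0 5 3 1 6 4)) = no:(0 3 2 6 5)(1 4)*(0 5 3 1 6 4) = (0 1)(2 4 6 3), (0 5 3 1 6 4)*(0 3 2 6 5)(1 4) = (1 5 2 6)(3 4)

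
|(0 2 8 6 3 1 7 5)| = 8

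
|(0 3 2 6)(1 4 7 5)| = 4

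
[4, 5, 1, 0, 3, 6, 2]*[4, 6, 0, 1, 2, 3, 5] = [2, 3, 6, 4, 1, 5, 0]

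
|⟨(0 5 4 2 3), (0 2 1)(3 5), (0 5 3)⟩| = 720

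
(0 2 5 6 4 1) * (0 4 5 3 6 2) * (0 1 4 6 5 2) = (0 1 6 2 3 5)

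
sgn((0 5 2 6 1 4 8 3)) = -1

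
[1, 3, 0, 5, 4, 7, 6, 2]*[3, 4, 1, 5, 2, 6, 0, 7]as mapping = [0→4, 1→5, 2→3, 3→6, 4→2, 5→7, 6→0, 7→1]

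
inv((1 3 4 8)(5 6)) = (1 8 4 3)(5 6)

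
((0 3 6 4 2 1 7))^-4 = (0 4 7 6 1 3 2)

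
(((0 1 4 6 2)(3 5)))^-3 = (0 4 2 1 6)(3 5)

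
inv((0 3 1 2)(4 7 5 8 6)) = (0 2 1 3)(4 6 8 5 7)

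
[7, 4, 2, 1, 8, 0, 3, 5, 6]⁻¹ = [5, 3, 2, 6, 1, 7, 8, 0, 4]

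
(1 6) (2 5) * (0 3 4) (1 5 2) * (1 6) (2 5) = (0 3 4) (2 5 6) 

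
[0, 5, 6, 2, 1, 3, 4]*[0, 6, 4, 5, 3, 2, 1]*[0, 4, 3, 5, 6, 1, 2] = [0, 3, 4, 6, 2, 1, 5]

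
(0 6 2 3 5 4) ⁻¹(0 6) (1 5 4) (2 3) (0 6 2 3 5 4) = (0 1 4) (2 6) (3 5) 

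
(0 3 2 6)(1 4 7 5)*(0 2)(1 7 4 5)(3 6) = (0 6 2 3)(1 5 7)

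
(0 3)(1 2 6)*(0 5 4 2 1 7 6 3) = (2 3 5 4)(6 7)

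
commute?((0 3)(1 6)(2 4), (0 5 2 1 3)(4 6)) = no:(0 3)(1 6)(2 4) * (0 5 2 1 3)(4 6) = (1 4)(2 6 3 5), (0 5 2 1 3)(4 6) * (0 3)(1 6)(2 4) = (0 5 4 1)(2 6)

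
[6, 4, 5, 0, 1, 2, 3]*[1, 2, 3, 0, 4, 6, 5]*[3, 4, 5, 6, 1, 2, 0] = [2, 1, 0, 4, 5, 6, 3]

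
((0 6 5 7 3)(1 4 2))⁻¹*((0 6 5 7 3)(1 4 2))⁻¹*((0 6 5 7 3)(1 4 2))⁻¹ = (0 5 3 6 7)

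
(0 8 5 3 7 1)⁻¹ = (0 1 7 3 5 8)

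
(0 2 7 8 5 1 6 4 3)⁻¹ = (0 3 4 6 1 5 8 7 2)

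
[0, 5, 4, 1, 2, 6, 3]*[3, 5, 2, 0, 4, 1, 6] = [3, 1, 4, 5, 2, 6, 0]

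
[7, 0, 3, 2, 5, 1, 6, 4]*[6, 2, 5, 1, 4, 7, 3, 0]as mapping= [0→0, 1→6, 2→1, 3→5, 4→7, 5→2, 6→3, 7→4]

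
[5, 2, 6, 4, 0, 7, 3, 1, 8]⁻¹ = [4, 7, 1, 6, 3, 0, 2, 5, 8]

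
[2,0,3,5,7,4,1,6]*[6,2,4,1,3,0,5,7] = [4,6,1,0,7,3,2,5]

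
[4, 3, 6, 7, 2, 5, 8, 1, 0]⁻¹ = [8, 7, 4, 1, 0, 5, 2, 3, 6]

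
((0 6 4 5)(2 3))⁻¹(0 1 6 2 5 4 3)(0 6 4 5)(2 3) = (0 5 2 6 1 4 3)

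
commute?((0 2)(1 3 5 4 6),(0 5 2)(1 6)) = no:(0 2)(1 3 5 4 6)*(0 5 2)(1 6) = (1 3 2 5 4),(0 5 2)(1 6)*(0 2)(1 3 5 4 6) = (0 4 6 3 5)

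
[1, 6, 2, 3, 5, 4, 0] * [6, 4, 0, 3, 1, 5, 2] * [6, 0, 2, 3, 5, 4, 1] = [5, 2, 6, 3, 4, 0, 1]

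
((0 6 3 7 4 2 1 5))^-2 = (0 1 4 3)(2 7 6 5)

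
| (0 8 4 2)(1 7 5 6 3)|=20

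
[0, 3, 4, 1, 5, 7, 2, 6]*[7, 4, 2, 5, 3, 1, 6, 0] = [7, 5, 3, 4, 1, 0, 2, 6]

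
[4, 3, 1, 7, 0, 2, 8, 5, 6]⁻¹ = [4, 2, 5, 1, 0, 7, 8, 3, 6]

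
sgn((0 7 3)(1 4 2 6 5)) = 1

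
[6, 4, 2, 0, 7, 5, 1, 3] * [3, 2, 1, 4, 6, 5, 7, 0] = [7, 6, 1, 3, 0, 5, 2, 4]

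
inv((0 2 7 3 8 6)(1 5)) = (0 6 8 3 7 2)(1 5)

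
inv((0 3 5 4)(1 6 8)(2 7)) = (0 4 5 3)(1 8 6)(2 7)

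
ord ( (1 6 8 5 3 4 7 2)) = 8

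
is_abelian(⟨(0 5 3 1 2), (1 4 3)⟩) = no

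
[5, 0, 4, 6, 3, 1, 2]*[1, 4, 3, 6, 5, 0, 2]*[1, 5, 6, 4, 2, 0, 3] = [1, 5, 0, 6, 3, 2, 4]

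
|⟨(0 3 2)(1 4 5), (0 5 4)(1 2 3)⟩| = 12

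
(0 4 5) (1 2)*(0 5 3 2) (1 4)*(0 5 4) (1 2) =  (0 2) (1 5 4 3) 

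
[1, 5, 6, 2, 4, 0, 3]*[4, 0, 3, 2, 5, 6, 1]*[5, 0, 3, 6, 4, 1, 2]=[5, 2, 0, 6, 1, 4, 3]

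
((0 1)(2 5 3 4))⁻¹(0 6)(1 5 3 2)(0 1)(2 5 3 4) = (0 3 4 5)(1 6)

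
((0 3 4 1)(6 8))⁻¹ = (0 1 4 3)(6 8)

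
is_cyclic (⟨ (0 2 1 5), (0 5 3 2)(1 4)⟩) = no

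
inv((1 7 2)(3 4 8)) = (1 2 7)(3 8 4)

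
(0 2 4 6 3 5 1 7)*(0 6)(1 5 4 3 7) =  (0 2 3 4)(6 7)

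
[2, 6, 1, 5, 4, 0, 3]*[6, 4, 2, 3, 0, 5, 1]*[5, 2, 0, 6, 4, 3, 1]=[0, 2, 4, 3, 5, 1, 6]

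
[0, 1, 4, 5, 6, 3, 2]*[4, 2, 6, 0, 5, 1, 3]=[4, 2, 5, 1, 3, 0, 6]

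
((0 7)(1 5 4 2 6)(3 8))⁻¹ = (0 7)(1 6 2 4 5)(3 8)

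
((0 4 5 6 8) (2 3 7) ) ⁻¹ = (0 8 6 5 4) (2 7 3) 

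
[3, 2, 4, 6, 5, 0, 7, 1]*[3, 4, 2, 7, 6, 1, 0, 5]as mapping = [0→7, 1→2, 2→6, 3→0, 4→1, 5→3, 6→5, 7→4]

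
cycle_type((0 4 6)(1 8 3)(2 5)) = 2.3^2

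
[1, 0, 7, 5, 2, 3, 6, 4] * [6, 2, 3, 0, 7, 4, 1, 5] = [2, 6, 5, 4, 3, 0, 1, 7]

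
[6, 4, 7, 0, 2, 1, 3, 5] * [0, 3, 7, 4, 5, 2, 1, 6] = [1, 5, 6, 0, 7, 3, 4, 2]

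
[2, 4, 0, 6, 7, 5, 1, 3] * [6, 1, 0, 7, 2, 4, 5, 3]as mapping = [0→0, 1→2, 2→6, 3→5, 4→3, 5→4, 6→1, 7→7]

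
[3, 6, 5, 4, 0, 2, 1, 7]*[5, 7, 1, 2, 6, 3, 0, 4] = [2, 0, 3, 6, 5, 1, 7, 4]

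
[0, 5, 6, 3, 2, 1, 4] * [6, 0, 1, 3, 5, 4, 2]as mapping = [0→6, 1→4, 2→2, 3→3, 4→1, 5→0, 6→5]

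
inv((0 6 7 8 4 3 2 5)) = (0 5 2 3 4 8 7 6)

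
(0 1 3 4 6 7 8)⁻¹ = (0 8 7 6 4 3 1)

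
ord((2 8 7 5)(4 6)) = 4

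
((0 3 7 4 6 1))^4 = (0 6 7)(1 4 3)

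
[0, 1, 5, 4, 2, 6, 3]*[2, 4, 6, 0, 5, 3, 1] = [2, 4, 3, 5, 6, 1, 0]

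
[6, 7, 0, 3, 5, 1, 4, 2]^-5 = [4, 2, 6, 3, 1, 7, 5, 0]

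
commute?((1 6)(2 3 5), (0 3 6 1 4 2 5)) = no:(1 6)(2 3 5)*(0 3 6 1 4 2 5) = (0 3)(2 6 4), (0 3 6 1 4 2 5)*(1 6)(2 3 5) = (0 5)(1 4 3)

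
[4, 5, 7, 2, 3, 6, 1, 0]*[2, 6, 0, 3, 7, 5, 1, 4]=[7, 5, 4, 0, 3, 1, 6, 2]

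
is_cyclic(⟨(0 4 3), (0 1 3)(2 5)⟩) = no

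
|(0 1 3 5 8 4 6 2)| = 8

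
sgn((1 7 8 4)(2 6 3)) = -1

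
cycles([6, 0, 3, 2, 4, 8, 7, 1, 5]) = (0 6 7 1)(2 3)(5 8)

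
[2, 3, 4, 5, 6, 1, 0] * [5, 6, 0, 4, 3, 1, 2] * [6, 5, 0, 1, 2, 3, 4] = [6, 2, 1, 5, 0, 4, 3]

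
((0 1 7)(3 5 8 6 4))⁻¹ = (0 7 1)(3 4 6 8 5)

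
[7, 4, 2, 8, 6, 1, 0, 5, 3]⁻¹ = [6, 5, 2, 8, 1, 7, 4, 0, 3]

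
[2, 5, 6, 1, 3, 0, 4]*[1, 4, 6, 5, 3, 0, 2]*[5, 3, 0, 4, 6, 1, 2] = [2, 5, 0, 6, 1, 3, 4]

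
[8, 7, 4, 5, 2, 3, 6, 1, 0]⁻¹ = [8, 7, 4, 5, 2, 3, 6, 1, 0]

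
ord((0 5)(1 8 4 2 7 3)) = 6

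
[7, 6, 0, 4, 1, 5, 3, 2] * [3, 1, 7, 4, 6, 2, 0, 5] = [5, 0, 3, 6, 1, 2, 4, 7] 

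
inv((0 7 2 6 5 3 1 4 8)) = (0 8 4 1 3 5 6 2 7)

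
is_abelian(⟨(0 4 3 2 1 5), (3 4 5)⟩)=no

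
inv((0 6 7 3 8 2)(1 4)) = (0 2 8 3 7 6)(1 4)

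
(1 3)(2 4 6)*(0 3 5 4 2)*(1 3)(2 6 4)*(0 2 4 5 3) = (0 1 3)(2 6)(4 5)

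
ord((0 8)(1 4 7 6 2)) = 10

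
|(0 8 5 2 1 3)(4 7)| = 6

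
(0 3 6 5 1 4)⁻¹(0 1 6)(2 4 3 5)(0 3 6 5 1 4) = (0 6 1 2)(3 4 5)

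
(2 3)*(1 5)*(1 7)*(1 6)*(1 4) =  (1 5 7 6 4)(2 3)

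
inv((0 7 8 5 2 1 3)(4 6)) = (0 3 1 2 5 8 7)(4 6)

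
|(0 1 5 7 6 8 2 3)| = 8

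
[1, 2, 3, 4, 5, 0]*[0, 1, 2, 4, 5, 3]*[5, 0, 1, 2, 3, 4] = [0, 1, 3, 4, 2, 5]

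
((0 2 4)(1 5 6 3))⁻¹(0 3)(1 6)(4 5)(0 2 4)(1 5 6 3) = (0 6)(1 2)(3 5)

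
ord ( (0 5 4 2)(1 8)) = 4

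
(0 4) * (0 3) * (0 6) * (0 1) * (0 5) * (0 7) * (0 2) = (0 4 3 6 1 5 7 2)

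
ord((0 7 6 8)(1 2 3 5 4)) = 20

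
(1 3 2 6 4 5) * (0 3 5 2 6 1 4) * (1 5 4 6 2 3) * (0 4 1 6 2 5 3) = (0 6 4)(2 3 5)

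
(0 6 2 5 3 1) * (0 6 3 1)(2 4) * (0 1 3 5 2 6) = (0 5 3 1)(4 6)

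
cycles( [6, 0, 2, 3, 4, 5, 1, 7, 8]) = (0 6 1)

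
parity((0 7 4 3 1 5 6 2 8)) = even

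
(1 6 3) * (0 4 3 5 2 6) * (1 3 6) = (0 4 6 5 2 1)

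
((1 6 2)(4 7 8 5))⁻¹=(1 2 6)(4 5 8 7)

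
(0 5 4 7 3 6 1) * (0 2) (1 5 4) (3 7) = (0 4 3 6 5 1 2) 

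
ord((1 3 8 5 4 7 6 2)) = 8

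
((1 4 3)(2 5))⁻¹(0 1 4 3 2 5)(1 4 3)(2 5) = (0 4 3 1 5 2)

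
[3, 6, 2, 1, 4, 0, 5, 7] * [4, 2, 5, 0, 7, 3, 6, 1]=[0, 6, 5, 2, 7, 4, 3, 1]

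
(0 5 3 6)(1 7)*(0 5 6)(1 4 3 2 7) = (0 6 5 2 7 4 3)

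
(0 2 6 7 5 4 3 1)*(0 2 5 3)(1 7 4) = (0 5 1 2 6 4)(3 7)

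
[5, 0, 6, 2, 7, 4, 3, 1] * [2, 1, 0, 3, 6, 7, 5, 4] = [7, 2, 5, 0, 4, 6, 3, 1]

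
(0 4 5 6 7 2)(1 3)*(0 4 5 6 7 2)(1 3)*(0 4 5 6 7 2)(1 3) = (0 6)(1 3)(2 5)(4 7)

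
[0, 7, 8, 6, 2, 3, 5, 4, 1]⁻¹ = [0, 8, 4, 5, 7, 6, 3, 1, 2]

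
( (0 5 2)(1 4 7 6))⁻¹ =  (0 2 5)(1 6 7 4)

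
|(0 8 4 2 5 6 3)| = 7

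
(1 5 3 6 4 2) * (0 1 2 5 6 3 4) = (0 1 6)(4 5)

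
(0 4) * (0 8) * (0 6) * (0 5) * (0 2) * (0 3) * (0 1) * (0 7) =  (0 4 8 6 5 2 3 1 7)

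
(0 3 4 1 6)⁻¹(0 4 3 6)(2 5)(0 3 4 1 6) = (0 3 1 4)(2 5)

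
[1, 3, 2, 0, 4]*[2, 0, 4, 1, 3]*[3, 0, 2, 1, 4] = [3, 0, 4, 2, 1]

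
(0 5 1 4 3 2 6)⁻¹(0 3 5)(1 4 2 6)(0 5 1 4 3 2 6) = (0 4 3 6)(1 5 2)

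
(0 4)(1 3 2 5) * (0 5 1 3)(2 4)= (0 2 1)(3 4 5)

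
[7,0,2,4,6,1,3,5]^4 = [0,1,2,4,6,5,3,7]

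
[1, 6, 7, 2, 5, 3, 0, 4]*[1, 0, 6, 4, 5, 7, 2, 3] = [0, 2, 3, 6, 7, 4, 1, 5]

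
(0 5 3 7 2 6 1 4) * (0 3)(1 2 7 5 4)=(0 4 3 5)(2 6)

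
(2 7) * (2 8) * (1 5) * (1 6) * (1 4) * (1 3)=(1 5 6 4 3)(2 7 8)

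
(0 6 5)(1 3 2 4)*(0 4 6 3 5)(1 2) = (0 3 1 5 4 2 6)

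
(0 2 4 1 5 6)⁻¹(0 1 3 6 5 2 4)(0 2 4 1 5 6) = (0 6 4 1 2 5 3)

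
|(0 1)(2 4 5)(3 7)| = 6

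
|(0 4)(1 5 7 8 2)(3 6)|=10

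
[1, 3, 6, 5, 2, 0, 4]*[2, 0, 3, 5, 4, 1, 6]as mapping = [0→0, 1→5, 2→6, 3→1, 4→3, 5→2, 6→4]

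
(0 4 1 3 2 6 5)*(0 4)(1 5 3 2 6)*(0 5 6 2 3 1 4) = (0 5)(1 3 2 4 6)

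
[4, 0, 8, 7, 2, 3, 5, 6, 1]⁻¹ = [1, 8, 4, 5, 0, 6, 7, 3, 2]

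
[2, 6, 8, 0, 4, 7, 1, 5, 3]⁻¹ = [3, 6, 0, 8, 4, 7, 1, 5, 2]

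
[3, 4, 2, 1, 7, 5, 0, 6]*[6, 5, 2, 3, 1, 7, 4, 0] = [3, 1, 2, 5, 0, 7, 6, 4]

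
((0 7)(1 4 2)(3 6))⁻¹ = (0 7)(1 2 4)(3 6)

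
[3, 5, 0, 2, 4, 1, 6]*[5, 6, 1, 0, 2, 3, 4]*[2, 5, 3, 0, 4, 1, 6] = [2, 0, 1, 5, 3, 6, 4]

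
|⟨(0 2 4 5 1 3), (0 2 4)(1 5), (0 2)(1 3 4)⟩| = 720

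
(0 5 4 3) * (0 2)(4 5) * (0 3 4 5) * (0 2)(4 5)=(0 4 5 2 3)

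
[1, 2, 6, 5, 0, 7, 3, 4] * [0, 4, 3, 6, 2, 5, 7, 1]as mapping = [0→4, 1→3, 2→7, 3→5, 4→0, 5→1, 6→6, 7→2]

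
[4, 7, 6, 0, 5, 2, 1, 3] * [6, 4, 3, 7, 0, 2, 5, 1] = [0, 1, 5, 6, 2, 3, 4, 7]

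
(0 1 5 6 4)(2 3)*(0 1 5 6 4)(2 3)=(0 5 4 1 6)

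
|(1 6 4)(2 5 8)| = 3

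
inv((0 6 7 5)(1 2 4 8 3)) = (0 5 7 6)(1 3 8 4 2)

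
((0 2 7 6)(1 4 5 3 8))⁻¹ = (0 6 7 2)(1 8 3 5 4)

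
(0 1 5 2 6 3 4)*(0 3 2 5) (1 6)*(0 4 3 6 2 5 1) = (0 2) (1 4 6 5) 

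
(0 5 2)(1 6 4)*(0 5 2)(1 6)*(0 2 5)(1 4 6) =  (0 5 2)(1 4)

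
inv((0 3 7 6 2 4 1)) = (0 1 4 2 6 7 3)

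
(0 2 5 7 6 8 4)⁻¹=(0 4 8 6 7 5 2)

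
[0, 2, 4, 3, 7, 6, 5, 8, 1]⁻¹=[0, 8, 1, 3, 2, 6, 5, 4, 7]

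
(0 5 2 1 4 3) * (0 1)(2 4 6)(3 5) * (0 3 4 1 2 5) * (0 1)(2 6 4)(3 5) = (0 2 5)(1 4)(3 6)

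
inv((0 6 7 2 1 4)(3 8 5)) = (0 4 1 2 7 6)(3 5 8)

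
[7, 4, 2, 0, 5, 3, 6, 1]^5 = [3, 7, 2, 5, 1, 4, 6, 0]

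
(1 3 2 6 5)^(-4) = (1 3 2 6 5)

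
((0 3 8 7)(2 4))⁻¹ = (0 7 8 3)(2 4)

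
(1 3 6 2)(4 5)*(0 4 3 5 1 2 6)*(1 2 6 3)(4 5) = (0 5 1 4 2 6 3)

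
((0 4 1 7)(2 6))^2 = (0 1)(4 7)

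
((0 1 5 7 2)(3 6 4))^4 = (0 2 7 5 1)(3 6 4)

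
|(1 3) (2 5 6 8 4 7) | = 6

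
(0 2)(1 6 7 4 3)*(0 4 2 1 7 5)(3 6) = (0 1 3 7 2 4 6 5)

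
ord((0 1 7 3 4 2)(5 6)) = 6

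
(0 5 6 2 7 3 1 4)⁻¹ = (0 4 1 3 7 2 6 5)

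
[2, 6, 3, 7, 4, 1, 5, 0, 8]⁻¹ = [7, 5, 0, 2, 4, 6, 1, 3, 8]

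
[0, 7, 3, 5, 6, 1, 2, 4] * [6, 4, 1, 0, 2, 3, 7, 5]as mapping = [0→6, 1→5, 2→0, 3→3, 4→7, 5→4, 6→1, 7→2]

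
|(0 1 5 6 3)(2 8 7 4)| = 20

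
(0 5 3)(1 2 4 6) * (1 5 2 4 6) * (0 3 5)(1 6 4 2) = (0 1 2 4 6)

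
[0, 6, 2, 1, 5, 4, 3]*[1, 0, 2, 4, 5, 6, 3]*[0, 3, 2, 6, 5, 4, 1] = [3, 6, 2, 0, 1, 4, 5]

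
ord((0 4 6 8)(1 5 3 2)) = 4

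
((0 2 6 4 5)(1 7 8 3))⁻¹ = (0 5 4 6 2)(1 3 8 7)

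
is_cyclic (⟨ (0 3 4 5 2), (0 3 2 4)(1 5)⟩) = no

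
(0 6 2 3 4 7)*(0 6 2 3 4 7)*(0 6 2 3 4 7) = (0 3)(2 7)(4 6)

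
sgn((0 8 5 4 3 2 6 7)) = -1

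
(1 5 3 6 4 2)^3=(1 6)(2 3)(4 5)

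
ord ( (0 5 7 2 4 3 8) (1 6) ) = 14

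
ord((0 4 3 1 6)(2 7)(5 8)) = 10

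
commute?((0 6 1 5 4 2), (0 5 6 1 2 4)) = no:(0 6 1 5 4 2) * (0 5 6 1 2 4) = (0 1 6 2 5), (0 5 6 1 2 4) * (0 6 1 5 4 2) = (0 4 6 5 1)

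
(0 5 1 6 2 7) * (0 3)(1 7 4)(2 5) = (0 2 4 1 6 5 7 3)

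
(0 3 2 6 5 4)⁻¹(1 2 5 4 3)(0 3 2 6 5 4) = (0 2 1 6 4)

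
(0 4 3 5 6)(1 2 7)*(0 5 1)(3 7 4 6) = (0 6 5 3 1 2 4 7)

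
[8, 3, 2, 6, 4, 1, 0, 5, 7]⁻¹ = [6, 5, 2, 1, 4, 7, 3, 8, 0]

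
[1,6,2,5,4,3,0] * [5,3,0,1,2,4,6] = [3,6,0,4,2,1,5]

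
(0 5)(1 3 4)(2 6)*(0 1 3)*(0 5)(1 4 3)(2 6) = (1 5 4)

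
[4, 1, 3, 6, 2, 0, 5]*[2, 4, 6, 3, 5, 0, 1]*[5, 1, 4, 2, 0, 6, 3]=[6, 0, 2, 1, 3, 4, 5]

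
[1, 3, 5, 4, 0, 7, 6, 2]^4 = [0, 1, 5, 3, 4, 7, 6, 2]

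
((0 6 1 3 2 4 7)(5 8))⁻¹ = (0 7 4 2 3 1 6)(5 8)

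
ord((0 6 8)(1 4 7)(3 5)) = 6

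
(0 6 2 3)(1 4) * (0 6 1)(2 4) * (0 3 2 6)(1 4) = (0 4 3)(1 6)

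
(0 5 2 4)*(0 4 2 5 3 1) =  (0 3 1)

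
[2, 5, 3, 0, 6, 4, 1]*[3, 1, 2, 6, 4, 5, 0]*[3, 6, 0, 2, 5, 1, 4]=[0, 1, 4, 2, 3, 5, 6]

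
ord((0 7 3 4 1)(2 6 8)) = 15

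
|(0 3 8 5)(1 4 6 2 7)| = 20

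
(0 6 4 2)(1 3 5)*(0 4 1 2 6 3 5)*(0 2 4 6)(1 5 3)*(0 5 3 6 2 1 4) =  (0 4 5)(1 6 3)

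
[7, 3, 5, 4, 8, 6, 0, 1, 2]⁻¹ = [6, 7, 8, 1, 3, 2, 5, 0, 4]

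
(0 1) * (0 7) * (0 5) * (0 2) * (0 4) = (0 1 7 5 2 4)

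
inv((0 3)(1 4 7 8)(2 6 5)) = (0 3)(1 8 7 4)(2 5 6)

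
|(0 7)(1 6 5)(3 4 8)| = 6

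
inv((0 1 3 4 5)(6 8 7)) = (0 5 4 3 1)(6 7 8)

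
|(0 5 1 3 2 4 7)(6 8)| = 14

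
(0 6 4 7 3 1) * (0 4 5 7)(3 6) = (0 3 1 4)(5 7 6)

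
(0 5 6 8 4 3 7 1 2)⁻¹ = (0 2 1 7 3 4 8 6 5)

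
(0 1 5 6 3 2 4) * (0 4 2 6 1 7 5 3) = (0 7 5 1 3 6)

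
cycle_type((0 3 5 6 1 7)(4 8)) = 2.6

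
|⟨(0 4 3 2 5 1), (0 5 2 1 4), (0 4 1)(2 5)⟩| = 720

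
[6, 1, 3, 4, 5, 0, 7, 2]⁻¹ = [5, 1, 7, 2, 3, 4, 0, 6]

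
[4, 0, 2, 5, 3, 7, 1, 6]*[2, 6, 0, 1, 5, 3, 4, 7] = [5, 2, 0, 3, 1, 7, 6, 4]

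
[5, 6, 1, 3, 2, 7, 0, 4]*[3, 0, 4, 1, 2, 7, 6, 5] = [7, 6, 0, 1, 4, 5, 3, 2]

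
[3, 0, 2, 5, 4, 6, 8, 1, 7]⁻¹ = [1, 7, 2, 0, 4, 3, 5, 8, 6]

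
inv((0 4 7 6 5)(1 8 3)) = (0 5 6 7 4)(1 3 8)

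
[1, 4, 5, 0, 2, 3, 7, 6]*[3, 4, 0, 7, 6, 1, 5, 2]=[4, 6, 1, 3, 0, 7, 2, 5]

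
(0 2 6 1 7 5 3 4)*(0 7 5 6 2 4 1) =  (0 4 7 6)(1 5 3)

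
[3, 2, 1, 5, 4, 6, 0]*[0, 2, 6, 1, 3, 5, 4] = [1, 6, 2, 5, 3, 4, 0]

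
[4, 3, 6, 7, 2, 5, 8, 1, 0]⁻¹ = [8, 7, 4, 1, 0, 5, 2, 3, 6]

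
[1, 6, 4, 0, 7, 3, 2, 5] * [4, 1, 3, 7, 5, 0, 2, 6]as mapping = [0→1, 1→2, 2→5, 3→4, 4→6, 5→7, 6→3, 7→0]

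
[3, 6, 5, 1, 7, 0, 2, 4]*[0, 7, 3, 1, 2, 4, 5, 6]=[1, 5, 4, 7, 6, 0, 3, 2]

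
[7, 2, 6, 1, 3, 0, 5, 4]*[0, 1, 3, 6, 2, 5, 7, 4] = [4, 3, 7, 1, 6, 0, 5, 2]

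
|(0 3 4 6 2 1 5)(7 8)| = 14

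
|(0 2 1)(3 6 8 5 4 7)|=6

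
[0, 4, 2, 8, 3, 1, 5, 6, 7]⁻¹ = [0, 5, 2, 4, 1, 6, 7, 8, 3]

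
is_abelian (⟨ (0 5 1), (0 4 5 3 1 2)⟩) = no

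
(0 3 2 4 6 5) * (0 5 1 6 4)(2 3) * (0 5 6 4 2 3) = (0 3)(1 4 2 5 6)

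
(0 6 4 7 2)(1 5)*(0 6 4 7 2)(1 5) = (0 4 2 6 7)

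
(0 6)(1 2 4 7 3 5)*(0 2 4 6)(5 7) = (1 4 5)(2 6)(3 7)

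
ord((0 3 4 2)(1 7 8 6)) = 4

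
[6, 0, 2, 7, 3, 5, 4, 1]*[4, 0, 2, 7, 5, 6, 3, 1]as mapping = [0→3, 1→4, 2→2, 3→1, 4→7, 5→6, 6→5, 7→0]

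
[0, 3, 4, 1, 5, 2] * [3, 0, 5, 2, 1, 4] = [3, 2, 1, 0, 4, 5]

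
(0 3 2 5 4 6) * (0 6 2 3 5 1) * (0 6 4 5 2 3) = (0 2 1 6 4 3)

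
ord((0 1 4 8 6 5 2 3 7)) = 9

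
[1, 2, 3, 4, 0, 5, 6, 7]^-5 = [0, 1, 2, 3, 4, 5, 6, 7]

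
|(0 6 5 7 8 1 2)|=7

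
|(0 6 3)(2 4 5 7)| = 12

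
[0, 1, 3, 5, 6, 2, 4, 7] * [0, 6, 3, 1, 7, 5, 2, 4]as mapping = [0→0, 1→6, 2→1, 3→5, 4→2, 5→3, 6→7, 7→4]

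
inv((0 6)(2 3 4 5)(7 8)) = (0 6)(2 5 4 3)(7 8)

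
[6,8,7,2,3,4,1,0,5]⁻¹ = [7,6,3,4,5,8,0,2,1]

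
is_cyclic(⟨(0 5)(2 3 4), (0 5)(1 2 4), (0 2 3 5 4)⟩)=no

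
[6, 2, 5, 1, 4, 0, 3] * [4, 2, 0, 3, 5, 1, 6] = [6, 0, 1, 2, 5, 4, 3] 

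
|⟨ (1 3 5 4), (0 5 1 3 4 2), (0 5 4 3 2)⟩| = 720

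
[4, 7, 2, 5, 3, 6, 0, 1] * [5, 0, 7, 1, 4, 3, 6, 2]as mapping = [0→4, 1→2, 2→7, 3→3, 4→1, 5→6, 6→5, 7→0]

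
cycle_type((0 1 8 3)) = 4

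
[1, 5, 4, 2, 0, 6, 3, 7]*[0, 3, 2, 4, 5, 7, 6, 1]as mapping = [0→3, 1→7, 2→5, 3→2, 4→0, 5→6, 6→4, 7→1]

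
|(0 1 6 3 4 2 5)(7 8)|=14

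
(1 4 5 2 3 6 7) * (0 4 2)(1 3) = (0 4 5)(1 2)(3 6 7)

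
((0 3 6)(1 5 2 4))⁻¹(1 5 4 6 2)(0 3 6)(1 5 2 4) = (0 4 5 2 1)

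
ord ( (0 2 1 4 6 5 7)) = 7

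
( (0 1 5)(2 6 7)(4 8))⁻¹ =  (0 5 1)(2 7 6)(4 8)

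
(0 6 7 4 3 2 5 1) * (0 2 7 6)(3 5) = (1 2 3 7 4 5)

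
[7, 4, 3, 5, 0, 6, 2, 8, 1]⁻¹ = [4, 8, 6, 2, 1, 3, 5, 0, 7]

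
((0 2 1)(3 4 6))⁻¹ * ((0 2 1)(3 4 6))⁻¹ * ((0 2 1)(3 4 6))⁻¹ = ()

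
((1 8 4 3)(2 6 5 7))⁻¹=(1 3 4 8)(2 7 5 6)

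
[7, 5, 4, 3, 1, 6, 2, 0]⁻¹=[7, 4, 6, 3, 2, 1, 5, 0]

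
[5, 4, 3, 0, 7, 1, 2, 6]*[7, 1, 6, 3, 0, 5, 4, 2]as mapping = [0→5, 1→0, 2→3, 3→7, 4→2, 5→1, 6→6, 7→4]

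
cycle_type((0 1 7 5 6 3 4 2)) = 8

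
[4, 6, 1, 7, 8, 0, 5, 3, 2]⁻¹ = [5, 2, 8, 7, 0, 6, 1, 3, 4]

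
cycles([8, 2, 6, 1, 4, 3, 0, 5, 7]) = (0 8 7 5 3 1 2 6)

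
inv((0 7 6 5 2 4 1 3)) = (0 3 1 4 2 5 6 7)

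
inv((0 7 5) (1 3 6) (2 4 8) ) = (0 5 7) (1 6 3) (2 8 4) 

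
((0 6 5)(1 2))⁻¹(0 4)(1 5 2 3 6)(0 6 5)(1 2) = (0 1 3 5 2)(4 6)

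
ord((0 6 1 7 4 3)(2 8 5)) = 6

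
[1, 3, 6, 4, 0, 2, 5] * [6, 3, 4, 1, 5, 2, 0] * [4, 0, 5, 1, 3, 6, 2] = [1, 0, 4, 6, 2, 3, 5]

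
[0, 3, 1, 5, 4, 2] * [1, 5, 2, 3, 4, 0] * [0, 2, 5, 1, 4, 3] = [2, 1, 3, 0, 4, 5]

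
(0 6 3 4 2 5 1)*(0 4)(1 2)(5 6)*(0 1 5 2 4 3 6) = (0 2)(1 3)(4 5)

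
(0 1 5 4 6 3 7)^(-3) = (0 6 1 3 5 7 4)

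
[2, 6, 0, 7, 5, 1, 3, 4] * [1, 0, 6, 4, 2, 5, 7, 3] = [6, 7, 1, 3, 5, 0, 4, 2]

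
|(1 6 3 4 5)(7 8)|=10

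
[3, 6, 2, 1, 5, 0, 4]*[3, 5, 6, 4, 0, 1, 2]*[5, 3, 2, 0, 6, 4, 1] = [6, 2, 1, 4, 3, 0, 5]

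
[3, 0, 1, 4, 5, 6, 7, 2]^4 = [6, 5, 4, 7, 2, 1, 0, 3]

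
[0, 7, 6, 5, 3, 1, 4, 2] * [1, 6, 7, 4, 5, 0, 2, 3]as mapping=[0→1, 1→3, 2→2, 3→0, 4→4, 5→6, 6→5, 7→7]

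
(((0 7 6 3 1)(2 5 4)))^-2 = (0 3 7 1 6)(2 5 4)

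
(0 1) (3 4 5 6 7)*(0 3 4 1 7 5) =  (0 7 4) (1 3) (5 6) 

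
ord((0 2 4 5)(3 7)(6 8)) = 4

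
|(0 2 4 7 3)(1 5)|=10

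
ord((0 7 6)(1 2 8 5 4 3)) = 6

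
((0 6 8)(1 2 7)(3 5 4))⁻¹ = (0 8 6)(1 7 2)(3 4 5)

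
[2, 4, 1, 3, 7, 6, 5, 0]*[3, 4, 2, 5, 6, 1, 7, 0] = [2, 6, 4, 5, 0, 7, 1, 3]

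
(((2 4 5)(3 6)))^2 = (2 5 4)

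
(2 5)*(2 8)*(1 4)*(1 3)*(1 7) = (1 4 3 7)(2 5 8)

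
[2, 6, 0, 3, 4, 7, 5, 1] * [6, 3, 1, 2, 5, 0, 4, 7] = [1, 4, 6, 2, 5, 7, 0, 3]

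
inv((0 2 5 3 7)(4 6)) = (0 7 3 5 2)(4 6)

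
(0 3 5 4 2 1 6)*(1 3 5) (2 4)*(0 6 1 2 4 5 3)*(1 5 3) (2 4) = (0 1 5 2) (3 4) 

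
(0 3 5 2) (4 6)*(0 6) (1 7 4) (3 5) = (0 5 2 6 1 7 4) 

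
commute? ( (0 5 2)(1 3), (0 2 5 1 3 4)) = no: (0 5 2)(1 3)*(0 2 5 1 3 4) = (0 1 4), (0 2 5 1 3 4)*(0 5 2)(1 3) = (3 4 5)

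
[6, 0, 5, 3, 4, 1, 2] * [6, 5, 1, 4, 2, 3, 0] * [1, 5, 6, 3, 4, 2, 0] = [1, 0, 3, 4, 6, 2, 5]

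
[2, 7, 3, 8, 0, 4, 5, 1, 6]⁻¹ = [4, 7, 0, 2, 5, 6, 8, 1, 3]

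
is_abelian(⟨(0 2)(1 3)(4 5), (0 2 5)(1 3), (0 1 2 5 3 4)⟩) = no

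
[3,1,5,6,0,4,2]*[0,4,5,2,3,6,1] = [2,4,6,1,0,3,5]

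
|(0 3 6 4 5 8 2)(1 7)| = 14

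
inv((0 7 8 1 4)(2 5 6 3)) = (0 4 1 8 7)(2 3 6 5)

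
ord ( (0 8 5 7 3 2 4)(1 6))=14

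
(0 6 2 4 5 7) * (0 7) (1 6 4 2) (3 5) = (0 4 3 5) (1 6) 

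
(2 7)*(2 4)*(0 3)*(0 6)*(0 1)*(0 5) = (0 3 6 1 5)(2 7 4)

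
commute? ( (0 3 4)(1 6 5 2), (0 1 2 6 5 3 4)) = no: (0 3 4)(1 6 5 2)*(0 1 2 6 5 3 4) = (0 4 1 5 6 3), (0 1 2 6 5 3 4)*(0 3 4)(1 6 5 2) = (0 6 2 5 4 3)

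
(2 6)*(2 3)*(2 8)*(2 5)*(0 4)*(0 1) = (0 4 1)(2 6 3 8 5)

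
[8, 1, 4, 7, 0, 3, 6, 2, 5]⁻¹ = [4, 1, 7, 5, 2, 8, 6, 3, 0]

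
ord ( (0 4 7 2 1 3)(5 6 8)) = 6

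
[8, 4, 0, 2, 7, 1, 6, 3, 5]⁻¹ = [2, 5, 3, 7, 1, 8, 6, 4, 0]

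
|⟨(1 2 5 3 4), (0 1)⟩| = 720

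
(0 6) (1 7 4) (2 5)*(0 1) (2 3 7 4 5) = (0 6 1 4) (3 7 5) 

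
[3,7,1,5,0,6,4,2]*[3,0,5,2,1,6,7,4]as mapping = [0→2,1→4,2→0,3→6,4→3,5→7,6→1,7→5]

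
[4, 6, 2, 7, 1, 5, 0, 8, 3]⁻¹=[6, 4, 2, 8, 0, 5, 1, 3, 7]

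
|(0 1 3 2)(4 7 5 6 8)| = 20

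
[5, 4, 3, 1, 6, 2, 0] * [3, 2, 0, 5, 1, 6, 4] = [6, 1, 5, 2, 4, 0, 3]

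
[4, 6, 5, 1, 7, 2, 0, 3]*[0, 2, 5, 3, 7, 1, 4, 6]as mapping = [0→7, 1→4, 2→1, 3→2, 4→6, 5→5, 6→0, 7→3]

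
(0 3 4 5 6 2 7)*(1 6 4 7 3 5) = (0 5 4 1 6 2 3 7)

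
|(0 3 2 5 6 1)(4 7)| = 6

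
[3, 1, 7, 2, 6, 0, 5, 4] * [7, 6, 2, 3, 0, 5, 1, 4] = [3, 6, 4, 2, 1, 7, 5, 0]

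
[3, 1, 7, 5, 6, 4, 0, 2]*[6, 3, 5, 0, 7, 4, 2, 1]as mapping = [0→0, 1→3, 2→1, 3→4, 4→2, 5→7, 6→6, 7→5]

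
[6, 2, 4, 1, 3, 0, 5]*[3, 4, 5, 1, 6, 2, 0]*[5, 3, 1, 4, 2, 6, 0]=[5, 6, 0, 2, 3, 4, 1]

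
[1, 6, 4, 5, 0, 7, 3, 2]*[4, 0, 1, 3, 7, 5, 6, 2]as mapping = [0→0, 1→6, 2→7, 3→5, 4→4, 5→2, 6→3, 7→1]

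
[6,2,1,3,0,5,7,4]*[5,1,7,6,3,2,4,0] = [4,7,1,6,5,2,0,3]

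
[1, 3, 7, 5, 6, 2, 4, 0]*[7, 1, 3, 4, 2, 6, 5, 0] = [1, 4, 0, 6, 5, 3, 2, 7]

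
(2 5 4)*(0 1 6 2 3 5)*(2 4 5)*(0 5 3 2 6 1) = (2 5 3 6 4)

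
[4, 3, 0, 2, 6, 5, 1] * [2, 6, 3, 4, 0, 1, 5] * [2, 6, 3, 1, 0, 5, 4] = [2, 0, 3, 1, 5, 6, 4]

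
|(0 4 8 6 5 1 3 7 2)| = 9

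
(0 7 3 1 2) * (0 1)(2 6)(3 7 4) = (0 4 3)(1 6 2)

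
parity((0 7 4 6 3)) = even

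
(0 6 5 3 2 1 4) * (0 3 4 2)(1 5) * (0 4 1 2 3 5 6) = (1 3 4 5)(2 6)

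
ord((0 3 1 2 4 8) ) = 6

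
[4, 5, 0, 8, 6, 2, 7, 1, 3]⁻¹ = [2, 7, 5, 8, 0, 1, 4, 6, 3]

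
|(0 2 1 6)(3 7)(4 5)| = 4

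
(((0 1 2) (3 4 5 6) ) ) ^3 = (3 6 5 4) 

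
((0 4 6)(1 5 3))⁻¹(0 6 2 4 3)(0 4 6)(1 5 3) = (0 2 6 1 4)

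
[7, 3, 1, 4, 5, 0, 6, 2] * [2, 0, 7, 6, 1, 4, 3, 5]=[5, 6, 0, 1, 4, 2, 3, 7]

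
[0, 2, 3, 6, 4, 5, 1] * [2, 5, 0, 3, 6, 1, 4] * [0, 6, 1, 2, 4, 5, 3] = [1, 0, 2, 4, 3, 6, 5]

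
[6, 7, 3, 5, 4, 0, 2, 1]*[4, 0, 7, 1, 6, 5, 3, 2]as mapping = [0→3, 1→2, 2→1, 3→5, 4→6, 5→4, 6→7, 7→0]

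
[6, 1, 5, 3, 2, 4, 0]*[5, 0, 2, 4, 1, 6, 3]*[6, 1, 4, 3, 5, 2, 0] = [3, 6, 0, 5, 4, 1, 2]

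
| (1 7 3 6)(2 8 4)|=12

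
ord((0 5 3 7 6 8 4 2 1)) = 9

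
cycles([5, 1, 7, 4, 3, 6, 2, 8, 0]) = (0 5 6 2 7 8)(3 4)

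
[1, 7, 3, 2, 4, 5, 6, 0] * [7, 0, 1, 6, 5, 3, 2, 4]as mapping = [0→0, 1→4, 2→6, 3→1, 4→5, 5→3, 6→2, 7→7]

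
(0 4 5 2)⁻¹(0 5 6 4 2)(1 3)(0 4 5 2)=(0 4 2 6 5)(1 3)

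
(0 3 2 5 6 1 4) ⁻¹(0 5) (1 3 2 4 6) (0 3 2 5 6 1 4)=(0 1 4 2 5) (3 6) 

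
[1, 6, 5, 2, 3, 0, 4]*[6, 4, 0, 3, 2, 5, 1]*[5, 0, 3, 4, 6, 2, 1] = [6, 0, 2, 5, 4, 1, 3]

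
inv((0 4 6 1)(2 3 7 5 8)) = (0 1 6 4)(2 8 5 7 3)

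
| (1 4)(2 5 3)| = 6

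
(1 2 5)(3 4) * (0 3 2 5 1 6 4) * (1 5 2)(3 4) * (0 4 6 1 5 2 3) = (0 6)(1 3 4 5)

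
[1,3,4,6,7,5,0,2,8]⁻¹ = [6,0,7,1,2,5,3,4,8]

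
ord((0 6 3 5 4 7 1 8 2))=9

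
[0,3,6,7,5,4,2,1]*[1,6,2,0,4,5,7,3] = [1,0,7,3,5,4,2,6]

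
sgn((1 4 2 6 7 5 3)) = 1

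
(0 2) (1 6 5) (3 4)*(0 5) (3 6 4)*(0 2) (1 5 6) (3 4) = (1 3 4) (2 6) 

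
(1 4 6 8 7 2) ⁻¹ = (1 2 7 8 6 4) 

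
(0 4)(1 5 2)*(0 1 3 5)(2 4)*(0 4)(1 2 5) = (0 5)(1 4 2 3)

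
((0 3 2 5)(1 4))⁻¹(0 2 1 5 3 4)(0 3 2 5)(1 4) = (0 2 1 3 5 4)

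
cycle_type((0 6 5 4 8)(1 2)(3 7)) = 2^2.5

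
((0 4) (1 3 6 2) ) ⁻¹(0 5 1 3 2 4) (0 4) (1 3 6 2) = (0 4 5 3 6 1) 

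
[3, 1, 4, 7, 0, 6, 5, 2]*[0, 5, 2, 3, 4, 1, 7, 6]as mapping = [0→3, 1→5, 2→4, 3→6, 4→0, 5→7, 6→1, 7→2]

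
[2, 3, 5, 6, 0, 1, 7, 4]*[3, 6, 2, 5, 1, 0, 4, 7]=[2, 5, 0, 4, 3, 6, 7, 1] 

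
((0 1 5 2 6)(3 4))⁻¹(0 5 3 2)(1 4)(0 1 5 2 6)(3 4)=(1 2 4 6)(3 5)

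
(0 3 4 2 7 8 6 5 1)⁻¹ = (0 1 5 6 8 7 2 4 3)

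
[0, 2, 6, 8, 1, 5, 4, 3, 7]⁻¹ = [0, 4, 1, 7, 6, 5, 2, 8, 3]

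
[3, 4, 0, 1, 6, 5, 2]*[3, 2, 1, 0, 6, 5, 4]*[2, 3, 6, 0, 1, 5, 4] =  [2, 4, 0, 6, 1, 5, 3]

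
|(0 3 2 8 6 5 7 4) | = 8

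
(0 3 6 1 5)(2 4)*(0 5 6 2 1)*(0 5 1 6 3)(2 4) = (1 3 4 6 5)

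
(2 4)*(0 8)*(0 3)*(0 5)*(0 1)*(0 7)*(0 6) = (0 8 3 5 1 7 6)(2 4)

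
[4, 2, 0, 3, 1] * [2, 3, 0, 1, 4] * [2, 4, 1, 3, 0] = [0, 2, 1, 4, 3]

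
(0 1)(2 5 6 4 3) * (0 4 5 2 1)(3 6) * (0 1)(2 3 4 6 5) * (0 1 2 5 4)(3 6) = (0 2 6 5)(1 3)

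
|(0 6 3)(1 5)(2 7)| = 6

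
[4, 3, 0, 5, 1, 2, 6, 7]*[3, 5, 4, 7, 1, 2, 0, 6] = [1, 7, 3, 2, 5, 4, 0, 6]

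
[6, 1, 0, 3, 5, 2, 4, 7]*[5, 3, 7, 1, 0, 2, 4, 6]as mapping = [0→4, 1→3, 2→5, 3→1, 4→2, 5→7, 6→0, 7→6]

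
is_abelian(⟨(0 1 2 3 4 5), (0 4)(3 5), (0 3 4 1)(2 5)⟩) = no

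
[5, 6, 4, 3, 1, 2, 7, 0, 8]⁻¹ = [7, 4, 5, 3, 2, 0, 1, 6, 8]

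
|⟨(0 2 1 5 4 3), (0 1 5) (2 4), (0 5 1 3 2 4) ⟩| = 720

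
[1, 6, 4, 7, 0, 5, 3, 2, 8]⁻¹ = [4, 0, 7, 6, 2, 5, 1, 3, 8]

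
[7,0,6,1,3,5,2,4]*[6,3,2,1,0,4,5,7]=[7,6,5,3,1,4,2,0]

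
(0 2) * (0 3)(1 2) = (0 1 2 3)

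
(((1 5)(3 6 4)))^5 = (1 5)(3 4 6)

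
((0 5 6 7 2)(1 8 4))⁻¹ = (0 2 7 6 5)(1 4 8)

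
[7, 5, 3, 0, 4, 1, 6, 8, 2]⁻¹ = [3, 5, 8, 2, 4, 1, 6, 0, 7]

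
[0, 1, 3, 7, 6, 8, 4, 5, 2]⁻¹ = [0, 1, 8, 2, 6, 7, 4, 3, 5]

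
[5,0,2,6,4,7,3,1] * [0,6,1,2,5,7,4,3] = [7,0,1,4,5,3,2,6]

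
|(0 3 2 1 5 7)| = 6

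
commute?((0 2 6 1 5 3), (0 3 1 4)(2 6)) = no:(0 2 6 1 5 3)*(0 3 1 4)(2 6) = (0 6 4)(1 5), (0 3 1 4)(2 6)*(0 2 6 1 5 3) = (1 4 2)(3 5)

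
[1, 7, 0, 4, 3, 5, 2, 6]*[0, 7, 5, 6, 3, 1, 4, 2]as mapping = [0→7, 1→2, 2→0, 3→3, 4→6, 5→1, 6→5, 7→4]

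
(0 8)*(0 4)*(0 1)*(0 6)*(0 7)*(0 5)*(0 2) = (0 8 4 1 6 7 5 2)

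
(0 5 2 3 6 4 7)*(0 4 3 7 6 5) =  (2 7 4 6 3 5) 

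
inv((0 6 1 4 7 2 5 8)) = (0 8 5 2 7 4 1 6)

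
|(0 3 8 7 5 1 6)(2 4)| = 14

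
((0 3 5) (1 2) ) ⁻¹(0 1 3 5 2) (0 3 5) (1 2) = (0 1 3 2 5) 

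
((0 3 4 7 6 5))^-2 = (0 6 4)(3 5 7)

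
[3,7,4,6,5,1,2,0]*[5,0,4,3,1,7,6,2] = [3,2,1,6,7,0,4,5]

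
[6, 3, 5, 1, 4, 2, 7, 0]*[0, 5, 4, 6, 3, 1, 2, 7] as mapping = [0→2, 1→6, 2→1, 3→5, 4→3, 5→4, 6→7, 7→0] 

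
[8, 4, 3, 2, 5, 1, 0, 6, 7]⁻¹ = [6, 5, 3, 2, 1, 4, 7, 8, 0]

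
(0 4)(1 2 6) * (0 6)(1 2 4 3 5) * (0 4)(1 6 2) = (0 3 5 6 1)(2 4)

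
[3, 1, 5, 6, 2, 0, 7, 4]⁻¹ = [5, 1, 4, 0, 7, 2, 3, 6]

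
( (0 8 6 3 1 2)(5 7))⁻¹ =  (0 2 1 3 6 8)(5 7)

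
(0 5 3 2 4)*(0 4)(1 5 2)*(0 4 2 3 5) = (0 3 1)(2 4)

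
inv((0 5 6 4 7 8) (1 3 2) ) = (0 8 7 4 6 5) (1 2 3) 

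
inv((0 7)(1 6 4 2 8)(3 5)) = (0 7)(1 8 2 4 6)(3 5)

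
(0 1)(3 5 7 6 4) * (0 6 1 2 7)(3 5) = (0 2 7 1 6 4 5)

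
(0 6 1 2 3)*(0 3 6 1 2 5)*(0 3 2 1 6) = (0 6 1 5 3 2)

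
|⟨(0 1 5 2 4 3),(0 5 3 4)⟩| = 720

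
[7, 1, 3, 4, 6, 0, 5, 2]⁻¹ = [5, 1, 7, 2, 3, 6, 4, 0]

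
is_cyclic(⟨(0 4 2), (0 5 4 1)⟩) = no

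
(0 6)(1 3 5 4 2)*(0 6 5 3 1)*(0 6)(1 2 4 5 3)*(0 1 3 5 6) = (0 5 6 1 2)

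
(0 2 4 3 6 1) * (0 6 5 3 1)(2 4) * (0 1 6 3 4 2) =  (0 2)(1 3 5 4 6)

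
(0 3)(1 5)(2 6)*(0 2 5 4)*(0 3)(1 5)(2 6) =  (1 4 3 6)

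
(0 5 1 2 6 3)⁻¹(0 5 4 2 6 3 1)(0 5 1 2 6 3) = (0 2 5 1 4 6 3)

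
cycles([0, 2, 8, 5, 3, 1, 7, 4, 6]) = (1 2 8 6 7 4 3 5)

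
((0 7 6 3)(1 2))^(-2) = (0 6)(3 7)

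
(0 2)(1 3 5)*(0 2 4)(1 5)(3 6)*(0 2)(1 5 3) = (0 4 2)(1 6)(3 5)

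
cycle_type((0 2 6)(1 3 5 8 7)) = 3.5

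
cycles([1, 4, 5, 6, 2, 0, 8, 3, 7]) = (0 1 4 2 5)(3 6 8 7)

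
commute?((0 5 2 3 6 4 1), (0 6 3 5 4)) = no:(0 5 2 3 6 4 1)*(0 6 3 5 4) = (0 4 1 6)(2 5), (0 6 3 5 4)*(0 5 2 3 6 4 1) = (0 4 5 1)(2 3)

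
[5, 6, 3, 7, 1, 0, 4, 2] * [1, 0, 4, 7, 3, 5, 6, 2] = [5, 6, 7, 2, 0, 1, 3, 4]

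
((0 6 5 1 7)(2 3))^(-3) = (0 5 7 6 1)(2 3)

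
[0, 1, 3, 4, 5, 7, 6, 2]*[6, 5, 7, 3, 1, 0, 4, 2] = [6, 5, 3, 1, 0, 2, 4, 7]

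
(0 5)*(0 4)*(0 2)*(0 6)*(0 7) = (0 5 4 2 6 7)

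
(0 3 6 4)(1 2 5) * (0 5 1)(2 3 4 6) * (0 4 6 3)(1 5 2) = (0 6 3 1)(2 5 4)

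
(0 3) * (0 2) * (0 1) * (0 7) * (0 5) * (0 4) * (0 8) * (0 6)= (0 3 2 1 7 5 4 8 6)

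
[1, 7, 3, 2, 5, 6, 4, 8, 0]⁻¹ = [8, 0, 3, 2, 6, 4, 5, 1, 7]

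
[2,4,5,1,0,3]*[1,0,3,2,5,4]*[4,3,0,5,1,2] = [5,2,1,4,3,0]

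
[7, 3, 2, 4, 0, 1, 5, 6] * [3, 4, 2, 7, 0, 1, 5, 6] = [6, 7, 2, 0, 3, 4, 1, 5]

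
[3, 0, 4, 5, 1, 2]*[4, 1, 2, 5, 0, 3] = [5, 4, 0, 3, 1, 2]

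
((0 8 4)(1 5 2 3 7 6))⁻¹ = (0 4 8)(1 6 7 3 2 5)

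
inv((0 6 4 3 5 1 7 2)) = (0 2 7 1 5 3 4 6)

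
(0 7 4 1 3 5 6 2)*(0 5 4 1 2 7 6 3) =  (0 6 7 1)(2 5 3 4)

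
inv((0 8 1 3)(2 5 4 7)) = (0 3 1 8)(2 7 4 5)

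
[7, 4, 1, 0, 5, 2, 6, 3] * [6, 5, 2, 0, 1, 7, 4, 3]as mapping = [0→3, 1→1, 2→5, 3→6, 4→7, 5→2, 6→4, 7→0]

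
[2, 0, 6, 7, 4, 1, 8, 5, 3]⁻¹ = [1, 5, 0, 8, 4, 7, 2, 3, 6]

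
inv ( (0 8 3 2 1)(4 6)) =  (0 1 2 3 8)(4 6)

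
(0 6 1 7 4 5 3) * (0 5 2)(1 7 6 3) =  (0 3 5 1 6 7 4 2)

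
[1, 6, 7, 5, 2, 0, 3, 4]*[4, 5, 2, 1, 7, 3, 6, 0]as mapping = [0→5, 1→6, 2→0, 3→3, 4→2, 5→4, 6→1, 7→7]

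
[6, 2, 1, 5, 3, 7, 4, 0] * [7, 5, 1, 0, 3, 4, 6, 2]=[6, 1, 5, 4, 0, 2, 3, 7]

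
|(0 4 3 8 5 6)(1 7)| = 6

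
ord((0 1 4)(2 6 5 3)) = 12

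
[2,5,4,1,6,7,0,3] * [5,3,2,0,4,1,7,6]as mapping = [0→2,1→1,2→4,3→3,4→7,5→6,6→5,7→0]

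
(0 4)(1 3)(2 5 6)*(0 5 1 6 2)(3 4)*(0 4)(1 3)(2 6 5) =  (0 1)(2 3 5 6 4)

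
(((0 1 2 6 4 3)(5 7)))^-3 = (0 6)(1 4)(2 3)(5 7)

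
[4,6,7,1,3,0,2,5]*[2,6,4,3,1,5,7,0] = [1,7,0,6,3,2,4,5]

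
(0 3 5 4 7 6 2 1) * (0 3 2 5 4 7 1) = (0 2)(1 3 4)(5 7 6)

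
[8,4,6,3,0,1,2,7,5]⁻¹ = [4,5,6,3,1,8,2,7,0]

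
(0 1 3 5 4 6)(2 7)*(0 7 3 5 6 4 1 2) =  (0 2 3 6 7)(1 5)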